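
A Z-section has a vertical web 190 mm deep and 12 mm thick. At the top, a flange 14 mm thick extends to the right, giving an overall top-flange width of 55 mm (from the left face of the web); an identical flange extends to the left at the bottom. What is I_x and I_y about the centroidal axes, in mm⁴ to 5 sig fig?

Decompose the section into non-overlapping parts with the origin at the bottom-left of its bounding rectangle.
Web: 12 × 190, A = 2 280 mm², y = 95 mm, Ī = 6 859 000 mm⁴.
Top flange (beyond web): 43 × 14, A = 602 mm², y = 183 mm, Ī = 9832.667 mm⁴.
Bottom flange (beyond web): 43 × 14, A = 602 mm², y = 7 mm, Ī = 9832.667 mm⁴.
Centroid: ȳ = ΣA·y / ΣA = 95 mm.
Transfer each piece to the centroidal x-axis using Ī + A·d² with d = y − 95:
  web: d = 0 mm → contributes +6 859 000 mm⁴
  top flange (beyond web): d = 88 mm → contributes +4 671 721 mm⁴
  bottom flange (beyond web): d = -88 mm → contributes +4 671 721 mm⁴
Total I = 16 202 441 mm⁴.
For the y-axis: x̄ = 49 mm.
Repeating about the centroidal y-axis gives I_y = 1 123 401 mm⁴.

I_x ≈ 1.6202 × 10⁷ mm⁴, I_y ≈ 1.1234 × 10⁶ mm⁴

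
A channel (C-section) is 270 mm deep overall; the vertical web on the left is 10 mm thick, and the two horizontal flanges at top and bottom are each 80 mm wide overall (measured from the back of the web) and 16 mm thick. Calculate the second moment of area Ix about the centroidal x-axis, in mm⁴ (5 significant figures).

Treat the section as a set of non-overlapping primitives; coordinates are from the bounding-box lower-left.
Web: 10 × 270, A = 2 700 mm², y = 135 mm, Ī = 16 402 500 mm⁴.
Top flange (beyond web): 70 × 16, A = 1 120 mm², y = 262 mm, Ī = 23893.33 mm⁴.
Bottom flange (beyond web): 70 × 16, A = 1 120 mm², y = 8 mm, Ī = 23893.33 mm⁴.
By symmetry the centroid is at mid-height, ȳ = 135 mm.
Transfer each piece to the centroidal x-axis using Ī + A·d² with d = y − 135:
  web: d = 0 mm → contributes +16 402 500 mm⁴
  top flange (beyond web): d = 127 mm → contributes +18 088 373 mm⁴
  bottom flange (beyond web): d = -127 mm → contributes +18 088 373 mm⁴
Total I = 52 579 247 mm⁴.

Ix ≈ 5.2579 × 10⁷ mm⁴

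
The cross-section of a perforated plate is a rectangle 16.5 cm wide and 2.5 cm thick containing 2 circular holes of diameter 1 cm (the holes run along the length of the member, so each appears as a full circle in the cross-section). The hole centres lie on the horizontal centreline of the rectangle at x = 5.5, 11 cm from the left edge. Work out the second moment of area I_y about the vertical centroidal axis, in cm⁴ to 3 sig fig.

I_y ≈ 924 cm⁴

Treat the section as a set of non-overlapping primitives; coordinates are from the bounding-box lower-left.
Plate: 16.5 × 2.5, A = 41.25 cm², x = 8.25 cm, Ī = 935.86 cm⁴.
Hole 1 (subtracted): ⌀1, A = 0.7854 cm², x = 5.5 cm, Ī = 0.049087 cm⁴.
Hole 2 (subtracted): ⌀1, A = 0.7854 cm², x = 11 cm, Ī = 0.049087 cm⁴.
By symmetry the centroid is at mid-width, x̄ = 8.25 cm.
Transfer each piece to the vertical centroidal axis using Ī + A·d² with d = x − 8.25:
  plate: d = 0 cm → contributes +935.86 cm⁴
  hole 1: d = -2.75 cm → contributes −5.9887 cm⁴
  hole 2: d = 2.75 cm → contributes −5.9887 cm⁴
Total I = 923.88 cm⁴.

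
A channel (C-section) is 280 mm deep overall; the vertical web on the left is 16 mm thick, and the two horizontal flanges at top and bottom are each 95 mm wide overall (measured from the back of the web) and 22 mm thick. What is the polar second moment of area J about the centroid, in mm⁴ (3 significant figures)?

Treat the section as a set of non-overlapping primitives; coordinates are from the bounding-box lower-left.
Web: 16 × 280, A = 4 480 mm², y = 140 mm, Ī = 29 269 333 mm⁴.
Top flange (beyond web): 79 × 22, A = 1 738 mm², y = 269 mm, Ī = 70 099 mm⁴.
Bottom flange (beyond web): 79 × 22, A = 1 738 mm², y = 11 mm, Ī = 70 099 mm⁴.
By symmetry the centroid is at mid-height, ȳ = 140 mm.
Transfer each piece to the centroidal x-axis using Ī + A·d² with d = y − 140:
  web: d = 0 mm → contributes +29 269 333 mm⁴
  top flange (beyond web): d = 129 mm → contributes +28 992 157 mm⁴
  bottom flange (beyond web): d = -129 mm → contributes +28 992 157 mm⁴
Total I = 87 253 648 mm⁴.
For the y-axis: x̄ = 28.753 mm.
Repeating about the centroidal y-axis gives I_y = 6 319 598 mm⁴.
Polar second moment: J = I_x + I_y = 93 573 246 mm⁴.

J ≈ 9.36 × 10⁷ mm⁴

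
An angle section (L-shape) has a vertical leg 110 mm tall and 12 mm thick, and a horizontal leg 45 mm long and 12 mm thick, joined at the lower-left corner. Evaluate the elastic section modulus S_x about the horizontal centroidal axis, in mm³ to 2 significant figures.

Split into non-overlapping primitives; take the origin at the lower-left of the bounding box.
Vertical leg: 12 × 110, A = 1 320 mm², y = 55 mm, Ī = 1 331 000 mm⁴.
Horizontal leg (remainder): 33 × 12, A = 396 mm², y = 6 mm, Ī = 4 752 mm⁴.
Centroid: ȳ = ΣA·y / ΣA = 43.69 mm.
Transfer each piece to the horizontal centroidal axis using Ī + A·d² with d = y − 43.69:
  vertical leg: d = 11.31 mm → contributes +1 499 780 mm⁴
  horizontal leg (remainder): d = -37.69 mm → contributes +567 353 mm⁴
Total I = 2 067 134 mm⁴.
Extreme fibre distance c = 66.31 mm; S = I/c = 31 175 mm³.

S_x ≈ 3.1 × 10⁴ mm³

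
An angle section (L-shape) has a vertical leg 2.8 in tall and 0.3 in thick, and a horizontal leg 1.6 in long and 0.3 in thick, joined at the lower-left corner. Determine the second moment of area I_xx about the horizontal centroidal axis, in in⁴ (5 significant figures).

I_xx ≈ 0.96788 in⁴

Split into non-overlapping primitives; take the origin at the lower-left of the bounding box.
Vertical leg: 0.3 × 2.8, A = 0.84 in², y = 1.4 in, Ī = 0.5488 in⁴.
Horizontal leg (remainder): 1.3 × 0.3, A = 0.39 in², y = 0.15 in, Ī = 0.002925 in⁴.
Centroid: ȳ = ΣA·y / ΣA = 1.003659 in.
Transfer each piece to the horizontal centroidal axis using Ī + A·d² with d = y − 1.003659:
  vertical leg: d = 0.3963415 in → contributes +0.6807527 in⁴
  horizontal leg (remainder): d = -0.8536585 in → contributes +0.2871308 in⁴
Total I = 0.9678835 in⁴.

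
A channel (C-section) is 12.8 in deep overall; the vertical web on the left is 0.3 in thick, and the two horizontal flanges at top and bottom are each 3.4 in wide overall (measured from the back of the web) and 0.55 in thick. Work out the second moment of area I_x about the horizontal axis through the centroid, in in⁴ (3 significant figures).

Treat the section as a set of non-overlapping primitives; coordinates are from the bounding-box lower-left.
Web: 0.3 × 12.8, A = 3.84 in², y = 6.4 in, Ī = 52.429 in⁴.
Top flange (beyond web): 3.1 × 0.55, A = 1.705 in², y = 12.525 in, Ī = 0.04298 in⁴.
Bottom flange (beyond web): 3.1 × 0.55, A = 1.705 in², y = 0.275 in, Ī = 0.04298 in⁴.
By symmetry the centroid is at mid-height, ȳ = 6.4 in.
Transfer each piece to the horizontal axis through the centroid using Ī + A·d² with d = y − 6.4:
  web: d = 0 in → contributes +52.429 in⁴
  top flange (beyond web): d = 6.125 in → contributes +64.007 in⁴
  bottom flange (beyond web): d = -6.125 in → contributes +64.007 in⁴
Total I = 180.44 in⁴.

I_x ≈ 180 in⁴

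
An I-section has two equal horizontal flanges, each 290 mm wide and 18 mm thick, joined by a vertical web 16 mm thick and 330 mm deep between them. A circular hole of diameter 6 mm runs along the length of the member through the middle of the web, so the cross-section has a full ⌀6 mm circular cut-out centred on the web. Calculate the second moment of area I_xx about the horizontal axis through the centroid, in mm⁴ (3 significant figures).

Decompose the section into non-overlapping parts with the origin at the bottom-left of its bounding rectangle.
Bottom flange: 290 × 18, A = 5 220 mm², y = 9 mm, Ī = 140 940 mm⁴.
Web: 16 × 330, A = 5 280 mm², y = 183 mm, Ī = 47 916 000 mm⁴.
Top flange: 290 × 18, A = 5 220 mm², y = 357 mm, Ī = 140 940 mm⁴.
Hole (subtracted): ⌀6, A = 28.274 mm², y = 183 mm, Ī = 63.617 mm⁴.
By symmetry the centroid is at mid-height, ȳ = 183 mm.
Transfer each piece to the horizontal axis through the centroid using Ī + A·d² with d = y − 183:
  bottom flange: d = -174 mm → contributes +158 181 660 mm⁴
  web: d = 0 mm → contributes +47 916 000 mm⁴
  top flange: d = 174 mm → contributes +158 181 660 mm⁴
  hole: d = 0 mm → contributes −63.617 mm⁴
Total I = 364 279 256 mm⁴.

I_xx ≈ 3.64 × 10⁸ mm⁴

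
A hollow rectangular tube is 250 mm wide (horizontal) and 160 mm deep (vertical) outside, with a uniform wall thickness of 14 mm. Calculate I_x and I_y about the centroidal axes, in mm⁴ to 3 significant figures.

Decompose the section into non-overlapping parts with the origin at the bottom-left of its bounding rectangle.
Outer rectangle: 250 × 160, A = 40 000 mm², y = 80 mm, Ī = 85 333 333 mm⁴.
Inner void (subtracted): 222 × 132, A = 29 304 mm², y = 80 mm, Ī = 42 549 408 mm⁴.
By symmetry the centroid is at mid-height, ȳ = 80 mm.
All pieces are centred on the centroidal x-axis, so I = ΣĪ (holes subtracted) = 42 783 925 mm⁴.
Repeating about the centroidal y-axis gives I_y = 87 981 805 mm⁴.

I_x ≈ 4.28 × 10⁷ mm⁴, I_y ≈ 8.80 × 10⁷ mm⁴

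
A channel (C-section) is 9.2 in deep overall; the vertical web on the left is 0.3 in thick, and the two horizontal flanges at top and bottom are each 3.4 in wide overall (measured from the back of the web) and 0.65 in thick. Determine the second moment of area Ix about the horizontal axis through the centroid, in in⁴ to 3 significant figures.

Ix ≈ 93.3 in⁴

Split into non-overlapping primitives; take the origin at the lower-left of the bounding box.
Web: 0.3 × 9.2, A = 2.76 in², y = 4.6 in, Ī = 19.467 in⁴.
Top flange (beyond web): 3.1 × 0.65, A = 2.015 in², y = 8.875 in, Ī = 0.070945 in⁴.
Bottom flange (beyond web): 3.1 × 0.65, A = 2.015 in², y = 0.325 in, Ī = 0.070945 in⁴.
By symmetry the centroid is at mid-height, ȳ = 4.6 in.
Transfer each piece to the horizontal axis through the centroid using Ī + A·d² with d = y − 4.6:
  web: d = 0 in → contributes +19.467 in⁴
  top flange (beyond web): d = 4.275 in → contributes +36.896 in⁴
  bottom flange (beyond web): d = -4.275 in → contributes +36.896 in⁴
Total I = 93.26 in⁴.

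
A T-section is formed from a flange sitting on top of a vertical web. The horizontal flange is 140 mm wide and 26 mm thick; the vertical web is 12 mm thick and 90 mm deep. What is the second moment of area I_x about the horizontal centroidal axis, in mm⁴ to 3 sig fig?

I_x ≈ 3.74 × 10⁶ mm⁴

Treat the section as a set of non-overlapping primitives; coordinates are from the bounding-box lower-left.
Flange: 140 × 26, A = 3 640 mm², y = 103 mm, Ī = 205 053 mm⁴.
Web: 12 × 90, A = 1 080 mm², y = 45 mm, Ī = 729 000 mm⁴.
Centroid: ȳ = ΣA·y / ΣA = 89.729 mm.
Transfer each piece to the horizontal centroidal axis using Ī + A·d² with d = y − 89.729:
  flange: d = 13.271 mm → contributes +846 146 mm⁴
  web: d = -44.729 mm → contributes +2 889 720 mm⁴
Total I = 3 735 866 mm⁴.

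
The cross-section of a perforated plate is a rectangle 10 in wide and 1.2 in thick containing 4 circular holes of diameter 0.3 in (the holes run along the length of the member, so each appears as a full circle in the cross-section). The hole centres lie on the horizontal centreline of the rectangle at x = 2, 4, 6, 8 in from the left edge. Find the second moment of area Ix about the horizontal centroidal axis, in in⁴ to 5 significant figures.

Ix ≈ 1.4384 in⁴

Decompose the section into non-overlapping parts with the origin at the bottom-left of its bounding rectangle.
Plate: 10 × 1.2, A = 12 in², y = 0.6 in, Ī = 1.44 in⁴.
Hole 1 (subtracted): ⌀0.3, A = 0.07068583 in², y = 0.6 in, Ī = 0.0003976078 in⁴.
Hole 2 (subtracted): ⌀0.3, A = 0.07068583 in², y = 0.6 in, Ī = 0.0003976078 in⁴.
Hole 3 (subtracted): ⌀0.3, A = 0.07068583 in², y = 0.6 in, Ī = 0.0003976078 in⁴.
Hole 4 (subtracted): ⌀0.3, A = 0.07068583 in², y = 0.6 in, Ī = 0.0003976078 in⁴.
By symmetry the centroid is at mid-height, ȳ = 0.6 in.
All pieces are centred on the horizontal centroidal axis, so I = ΣĪ (holes subtracted) = 1.43841 in⁴.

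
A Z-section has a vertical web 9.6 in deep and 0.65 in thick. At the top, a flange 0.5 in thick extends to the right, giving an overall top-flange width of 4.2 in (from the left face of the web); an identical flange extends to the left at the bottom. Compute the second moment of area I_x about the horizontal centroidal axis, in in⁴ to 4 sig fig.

I_x ≈ 121.5 in⁴

Decompose the section into non-overlapping parts with the origin at the bottom-left of its bounding rectangle.
Web: 0.65 × 9.6, A = 6.24 in², y = 4.8 in, Ī = 47.9232 in⁴.
Top flange (beyond web): 3.55 × 0.5, A = 1.775 in², y = 9.35 in, Ī = 0.0369792 in⁴.
Bottom flange (beyond web): 3.55 × 0.5, A = 1.775 in², y = 0.25 in, Ī = 0.0369792 in⁴.
Centroid: ȳ = ΣA·y / ΣA = 4.8 in.
Transfer each piece to the horizontal centroidal axis using Ī + A·d² with d = y − 4.8:
  web: d = 0 in → contributes +47.9232 in⁴
  top flange (beyond web): d = 4.55 in → contributes +36.7839 in⁴
  bottom flange (beyond web): d = -4.55 in → contributes +36.7839 in⁴
Total I = 121.491 in⁴.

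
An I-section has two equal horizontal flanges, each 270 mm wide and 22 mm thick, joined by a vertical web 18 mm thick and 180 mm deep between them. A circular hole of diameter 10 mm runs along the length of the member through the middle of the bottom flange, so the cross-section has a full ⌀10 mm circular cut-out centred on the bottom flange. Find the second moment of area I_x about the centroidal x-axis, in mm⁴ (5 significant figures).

Break the section into simple shapes (no overlaps), measuring from the bottom-left corner of the bounding box.
Bottom flange: 270 × 22, A = 5 940 mm², y = 11 mm, Ī = 239 580 mm⁴.
Web: 18 × 180, A = 3 240 mm², y = 112 mm, Ī = 8 748 000 mm⁴.
Top flange: 270 × 22, A = 5 940 mm², y = 213 mm, Ī = 239 580 mm⁴.
Hole (subtracted): ⌀10, A = 78.53982 mm², y = 11 mm, Ī = 490.8739 mm⁴.
Centroid: ȳ = ΣA·y / ΣA = 112.5274 mm.
Transfer each piece to the centroidal x-axis using Ī + A·d² with d = y − 112.5274:
  bottom flange: d = -101.5274 mm → contributes +61 467 961 mm⁴
  web: d = -0.5273771 mm → contributes +8 748 901 mm⁴
  top flange: d = 100.4726 mm → contributes +60 202 383 mm⁴
  hole: d = -101.5274 mm → contributes −810064.2 mm⁴
Total I = 129 609 181 mm⁴.

I_x ≈ 1.2961 × 10⁸ mm⁴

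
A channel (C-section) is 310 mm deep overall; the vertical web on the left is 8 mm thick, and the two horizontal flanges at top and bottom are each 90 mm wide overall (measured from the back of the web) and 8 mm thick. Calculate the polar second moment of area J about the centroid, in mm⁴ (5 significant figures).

J ≈ 5.2269 × 10⁷ mm⁴

Break the section into simple shapes (no overlaps), measuring from the bottom-left corner of the bounding box.
Web: 8 × 310, A = 2 480 mm², y = 155 mm, Ī = 19 860 667 mm⁴.
Top flange (beyond web): 82 × 8, A = 656 mm², y = 306 mm, Ī = 3498.667 mm⁴.
Bottom flange (beyond web): 82 × 8, A = 656 mm², y = 4 mm, Ī = 3498.667 mm⁴.
By symmetry the centroid is at mid-height, ȳ = 155 mm.
Transfer each piece to the centroidal x-axis using Ī + A·d² with d = y − 155:
  web: d = 0 mm → contributes +19 860 667 mm⁴
  top flange (beyond web): d = 151 mm → contributes +14 960 955 mm⁴
  bottom flange (beyond web): d = -151 mm → contributes +14 960 955 mm⁴
Total I = 49 782 576 mm⁴.
For the y-axis: x̄ = 19.56962 mm.
Repeating about the centroidal y-axis gives I_y = 2 485 954 mm⁴.
Polar second moment: J = I_x + I_y = 52 268 530 mm⁴.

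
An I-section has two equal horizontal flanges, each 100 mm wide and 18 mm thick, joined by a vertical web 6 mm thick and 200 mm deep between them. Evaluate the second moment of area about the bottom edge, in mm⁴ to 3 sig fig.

Decompose the section into non-overlapping parts with the origin at the bottom-left of its bounding rectangle.
Bottom flange: 100 × 18, A = 1 800 mm², y = 9 mm, Ī = 48 600 mm⁴.
Web: 6 × 200, A = 1 200 mm², y = 118 mm, Ī = 4 000 000 mm⁴.
Top flange: 100 × 18, A = 1 800 mm², y = 227 mm, Ī = 48 600 mm⁴.
Transfer each piece to a horizontal axis along the bottom face using Ī + A·d² with d = y − 0:
  bottom flange: d = 9 mm → contributes +194 400 mm⁴
  web: d = 118 mm → contributes +20 708 800 mm⁴
  top flange: d = 227 mm → contributes +92 800 800 mm⁴
Total I = 113 704 000 mm⁴.

I_base ≈ 1.14 × 10⁸ mm⁴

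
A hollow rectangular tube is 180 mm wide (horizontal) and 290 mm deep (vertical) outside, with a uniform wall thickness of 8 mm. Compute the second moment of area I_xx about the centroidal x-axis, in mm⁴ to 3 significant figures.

Break the section into simple shapes (no overlaps), measuring from the bottom-left corner of the bounding box.
Outer rectangle: 180 × 290, A = 52 200 mm², y = 145 mm, Ī = 365 835 000 mm⁴.
Inner void (subtracted): 164 × 274, A = 44 936 mm², y = 145 mm, Ī = 281 134 595 mm⁴.
By symmetry the centroid is at mid-height, ȳ = 145 mm.
All pieces are centred on the centroidal x-axis, so I = ΣĪ (holes subtracted) = 84 700 405 mm⁴.

I_xx ≈ 8.47 × 10⁷ mm⁴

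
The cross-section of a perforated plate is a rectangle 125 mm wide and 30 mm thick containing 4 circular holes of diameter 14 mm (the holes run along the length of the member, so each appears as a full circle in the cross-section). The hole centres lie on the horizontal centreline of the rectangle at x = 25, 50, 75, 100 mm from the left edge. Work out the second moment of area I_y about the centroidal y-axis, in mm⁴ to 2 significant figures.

Treat the section as a set of non-overlapping primitives; coordinates are from the bounding-box lower-left.
Plate: 125 × 30, A = 3 750 mm², x = 62.5 mm, Ī = 4 882 813 mm⁴.
Hole 1 (subtracted): ⌀14, A = 153.9 mm², x = 25 mm, Ī = 1 886 mm⁴.
Hole 2 (subtracted): ⌀14, A = 153.9 mm², x = 50 mm, Ī = 1 886 mm⁴.
Hole 3 (subtracted): ⌀14, A = 153.9 mm², x = 75 mm, Ī = 1 886 mm⁴.
Hole 4 (subtracted): ⌀14, A = 153.9 mm², x = 100 mm, Ī = 1 886 mm⁴.
By symmetry the centroid is at mid-width, x̄ = 62.5 mm.
Transfer each piece to the centroidal y-axis using Ī + A·d² with d = x − 62.5:
  plate: d = 0 mm → contributes +4 882 813 mm⁴
  hole 1: d = -37.5 mm → contributes −218 361 mm⁴
  hole 2: d = -12.5 mm → contributes −25 939 mm⁴
  hole 3: d = 12.5 mm → contributes −25 939 mm⁴
  hole 4: d = 37.5 mm → contributes −218 361 mm⁴
Total I = 4 394 213 mm⁴.

I_y ≈ 4.4 × 10⁶ mm⁴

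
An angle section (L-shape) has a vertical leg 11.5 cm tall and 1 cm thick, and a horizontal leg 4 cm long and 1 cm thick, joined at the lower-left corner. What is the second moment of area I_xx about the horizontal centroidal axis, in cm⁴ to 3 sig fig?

Split into non-overlapping primitives; take the origin at the lower-left of the bounding box.
Vertical leg: 1 × 11.5, A = 11.5 cm², y = 5.75 cm, Ī = 126.74 cm⁴.
Horizontal leg (remainder): 3 × 1, A = 3 cm², y = 0.5 cm, Ī = 0.25 cm⁴.
Centroid: ȳ = ΣA·y / ΣA = 4.6638 cm.
Transfer each piece to the horizontal centroidal axis using Ī + A·d² with d = y − 4.6638:
  vertical leg: d = 1.0862 cm → contributes +140.31 cm⁴
  horizontal leg (remainder): d = -4.1638 cm → contributes +52.262 cm⁴
Total I = 192.57 cm⁴.

I_xx ≈ 193 cm⁴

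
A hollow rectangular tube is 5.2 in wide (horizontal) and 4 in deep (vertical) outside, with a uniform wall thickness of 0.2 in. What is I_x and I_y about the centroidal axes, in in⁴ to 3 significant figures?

I_x ≈ 9.07 in⁴, I_y ≈ 13.7 in⁴

Split into non-overlapping primitives; take the origin at the lower-left of the bounding box.
Outer rectangle: 5.2 × 4, A = 20.8 in², y = 2 in, Ī = 27.733 in⁴.
Inner void (subtracted): 4.8 × 3.6, A = 17.28 in², y = 2 in, Ī = 18.662 in⁴.
By symmetry the centroid is at mid-height, ȳ = 2 in.
All pieces are centred on the centroidal x-axis, so I = ΣĪ (holes subtracted) = 9.0709 in⁴.
Repeating about the centroidal y-axis gives I_y = 13.692 in⁴.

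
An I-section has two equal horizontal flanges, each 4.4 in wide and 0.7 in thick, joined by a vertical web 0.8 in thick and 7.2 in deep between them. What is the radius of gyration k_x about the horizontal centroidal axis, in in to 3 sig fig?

Break the section into simple shapes (no overlaps), measuring from the bottom-left corner of the bounding box.
Bottom flange: 4.4 × 0.7, A = 3.08 in², y = 0.35 in, Ī = 0.12577 in⁴.
Web: 0.8 × 7.2, A = 5.76 in², y = 4.3 in, Ī = 24.883 in⁴.
Top flange: 4.4 × 0.7, A = 3.08 in², y = 8.25 in, Ī = 0.12577 in⁴.
By symmetry the centroid is at mid-height, ȳ = 4.3 in.
Transfer each piece to the horizontal centroidal axis using Ī + A·d² with d = y − 4.3:
  bottom flange: d = -3.95 in → contributes +48.181 in⁴
  web: d = 0 in → contributes +24.883 in⁴
  top flange: d = 3.95 in → contributes +48.181 in⁴
Total I = 121.25 in⁴.
Radius of gyration: k = √(I/A) = √(121.25 / 11.92) = 3.1893 in.

k_x ≈ 3.19 in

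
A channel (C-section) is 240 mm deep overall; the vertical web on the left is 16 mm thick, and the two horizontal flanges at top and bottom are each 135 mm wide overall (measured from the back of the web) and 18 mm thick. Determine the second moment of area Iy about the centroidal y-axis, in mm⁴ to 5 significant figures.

Break the section into simple shapes (no overlaps), measuring from the bottom-left corner of the bounding box.
Web: 16 × 240, A = 3 840 mm², x = 8 mm, Ī = 81 920 mm⁴.
Top flange (beyond web): 119 × 18, A = 2 142 mm², x = 75.5 mm, Ī = 2 527 739 mm⁴.
Bottom flange (beyond web): 119 × 18, A = 2 142 mm², x = 75.5 mm, Ī = 2 527 739 mm⁴.
Centroid: x̄ = ΣA·x / ΣA = 43.59453 mm.
Transfer each piece to the centroidal y-axis using Ī + A·d² with d = x − 43.59453:
  web: d = -35.59453 mm → contributes +4 947 088 mm⁴
  top flange (beyond web): d = 31.90547 mm → contributes +4 708 206 mm⁴
  bottom flange (beyond web): d = 31.90547 mm → contributes +4 708 206 mm⁴
Total I = 14 363 500 mm⁴.

Iy ≈ 1.4364 × 10⁷ mm⁴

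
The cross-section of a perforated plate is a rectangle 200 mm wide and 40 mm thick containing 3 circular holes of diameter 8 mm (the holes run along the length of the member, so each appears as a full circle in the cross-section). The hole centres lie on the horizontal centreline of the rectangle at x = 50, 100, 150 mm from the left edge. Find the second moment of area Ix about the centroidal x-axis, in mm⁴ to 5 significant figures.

Ix ≈ 1.0661 × 10⁶ mm⁴

Treat the section as a set of non-overlapping primitives; coordinates are from the bounding-box lower-left.
Plate: 200 × 40, A = 8 000 mm², y = 20 mm, Ī = 1 066 667 mm⁴.
Hole 1 (subtracted): ⌀8, A = 50.26548 mm², y = 20 mm, Ī = 201.0619 mm⁴.
Hole 2 (subtracted): ⌀8, A = 50.26548 mm², y = 20 mm, Ī = 201.0619 mm⁴.
Hole 3 (subtracted): ⌀8, A = 50.26548 mm², y = 20 mm, Ī = 201.0619 mm⁴.
By symmetry the centroid is at mid-height, ȳ = 20 mm.
All pieces are centred on the centroidal x-axis, so I = ΣĪ (holes subtracted) = 1 066 063 mm⁴.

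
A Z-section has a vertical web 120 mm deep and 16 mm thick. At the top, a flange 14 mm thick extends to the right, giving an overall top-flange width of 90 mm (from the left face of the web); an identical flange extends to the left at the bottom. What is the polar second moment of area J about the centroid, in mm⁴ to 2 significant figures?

Break the section into simple shapes (no overlaps), measuring from the bottom-left corner of the bounding box.
Web: 16 × 120, A = 1 920 mm², y = 60 mm, Ī = 2 304 000 mm⁴.
Top flange (beyond web): 74 × 14, A = 1 036 mm², y = 113 mm, Ī = 16 921 mm⁴.
Bottom flange (beyond web): 74 × 14, A = 1 036 mm², y = 7 mm, Ī = 16 921 mm⁴.
Centroid: ȳ = ΣA·y / ΣA = 60 mm.
Transfer each piece to the centroidal x-axis using Ī + A·d² with d = y − 60:
  web: d = 0 mm → contributes +2 304 000 mm⁴
  top flange (beyond web): d = 53 mm → contributes +2 927 045 mm⁴
  bottom flange (beyond web): d = -53 mm → contributes +2 927 045 mm⁴
Total I = 8 158 091 mm⁴.
For the y-axis: x̄ = 82 mm.
Repeating about the centroidal y-axis gives I_y = 5 182 283 mm⁴.
Polar second moment: J = I_x + I_y = 13 340 373 mm⁴.

J ≈ 1.3 × 10⁷ mm⁴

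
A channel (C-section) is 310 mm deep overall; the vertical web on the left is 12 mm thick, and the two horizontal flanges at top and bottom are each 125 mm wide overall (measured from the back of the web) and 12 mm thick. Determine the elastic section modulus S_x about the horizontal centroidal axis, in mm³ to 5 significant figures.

Split into non-overlapping primitives; take the origin at the lower-left of the bounding box.
Web: 12 × 310, A = 3 720 mm², y = 155 mm, Ī = 29 791 000 mm⁴.
Top flange (beyond web): 113 × 12, A = 1 356 mm², y = 304 mm, Ī = 16 272 mm⁴.
Bottom flange (beyond web): 113 × 12, A = 1 356 mm², y = 6 mm, Ī = 16 272 mm⁴.
By symmetry the centroid is at mid-height, ȳ = 155 mm.
Transfer each piece to the horizontal centroidal axis using Ī + A·d² with d = y − 155:
  web: d = 0 mm → contributes +29 791 000 mm⁴
  top flange (beyond web): d = 149 mm → contributes +30 120 828 mm⁴
  bottom flange (beyond web): d = -149 mm → contributes +30 120 828 mm⁴
Total I = 90 032 656 mm⁴.
Extreme fibre distance c = 155 mm; S = I/c = 580855.8 mm³.

S_x ≈ 5.8086 × 10⁵ mm³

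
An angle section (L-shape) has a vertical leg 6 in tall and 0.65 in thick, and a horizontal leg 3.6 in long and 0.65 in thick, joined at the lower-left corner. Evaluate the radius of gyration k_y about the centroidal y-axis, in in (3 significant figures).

Break the section into simple shapes (no overlaps), measuring from the bottom-left corner of the bounding box.
Vertical leg: 0.65 × 6, A = 3.9 in², x = 0.325 in, Ī = 0.13731 in⁴.
Horizontal leg (remainder): 2.95 × 0.65, A = 1.9175 in², x = 2.125 in, Ī = 1.3906 in⁴.
Centroid: x̄ = ΣA·x / ΣA = 0.9183 in.
Transfer each piece to the centroidal y-axis using Ī + A·d² with d = x − 0.9183:
  vertical leg: d = -0.5933 in → contributes +1.5101 in⁴
  horizontal leg (remainder): d = 1.2067 in → contributes +4.1827 in⁴
Total I = 5.6928 in⁴.
Radius of gyration: k = √(I/A) = √(5.6928 / 5.8175) = 0.98923 in.

k_y ≈ 0.989 in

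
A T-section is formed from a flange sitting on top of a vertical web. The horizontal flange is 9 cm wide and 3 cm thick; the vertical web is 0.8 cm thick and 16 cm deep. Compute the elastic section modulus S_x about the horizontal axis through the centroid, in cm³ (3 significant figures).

Split into non-overlapping primitives; take the origin at the lower-left of the bounding box.
Flange: 9 × 3, A = 27 cm², y = 17.5 cm, Ī = 20.25 cm⁴.
Web: 0.8 × 16, A = 12.8 cm², y = 8 cm, Ī = 273.07 cm⁴.
Centroid: ȳ = ΣA·y / ΣA = 14.445 cm.
Transfer each piece to the horizontal axis through the centroid using Ī + A·d² with d = y − 14.445:
  flange: d = 3.0553 cm → contributes +272.29 cm⁴
  web: d = -6.4447 cm → contributes +804.71 cm⁴
Total I = 1 077 cm⁴.
Extreme fibre distance c = 14.445 cm; S = I/c = 74.56 cm³.

S_x ≈ 74.6 cm³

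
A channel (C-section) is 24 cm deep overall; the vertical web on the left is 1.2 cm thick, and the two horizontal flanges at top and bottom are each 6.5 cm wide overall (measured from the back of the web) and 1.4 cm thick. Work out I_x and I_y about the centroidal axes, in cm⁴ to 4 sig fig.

Split into non-overlapping primitives; take the origin at the lower-left of the bounding box.
Web: 1.2 × 24, A = 28.8 cm², y = 12 cm, Ī = 1382.4 cm⁴.
Top flange (beyond web): 5.3 × 1.4, A = 7.42 cm², y = 23.3 cm, Ī = 1.21193 cm⁴.
Bottom flange (beyond web): 5.3 × 1.4, A = 7.42 cm², y = 0.7 cm, Ī = 1.21193 cm⁴.
By symmetry the centroid is at mid-height, ȳ = 12 cm.
Transfer each piece to the centroidal x-axis using Ī + A·d² with d = y − 12:
  web: d = 0 cm → contributes +1382.4 cm⁴
  top flange (beyond web): d = 11.3 cm → contributes +948.672 cm⁴
  bottom flange (beyond web): d = -11.3 cm → contributes +948.672 cm⁴
Total I = 3279.74 cm⁴.
For the y-axis: x̄ = 1.70518 cm.
Repeating about the centroidal y-axis gives I_y = 141.639 cm⁴.

I_x ≈ 3280 cm⁴, I_y ≈ 141.6 cm⁴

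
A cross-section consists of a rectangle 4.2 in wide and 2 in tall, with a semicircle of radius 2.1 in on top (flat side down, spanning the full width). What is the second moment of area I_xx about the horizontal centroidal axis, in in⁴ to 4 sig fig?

Split into non-overlapping primitives; take the origin at the lower-left of the bounding box.
Rectangular body: 4.2 × 2, A = 8.4 in², y = 1 in, Ī = 2.8 in⁴.
Semicircular cap: semicircle r = 2.1, A = 6.92721 in², y = 2.89127 in, Ī = 2.13456 in⁴.
Centroid: ȳ = ΣA·y / ΣA = 1.85477 in.
Transfer each piece to the horizontal centroidal axis using Ī + A·d² with d = y − 1.85477:
  rectangular body: d = -0.854768 in → contributes +8.93728 in⁴
  semicircular cap: d = 1.0365 in → contributes +9.57669 in⁴
Total I = 18.514 in⁴.

I_xx ≈ 18.51 in⁴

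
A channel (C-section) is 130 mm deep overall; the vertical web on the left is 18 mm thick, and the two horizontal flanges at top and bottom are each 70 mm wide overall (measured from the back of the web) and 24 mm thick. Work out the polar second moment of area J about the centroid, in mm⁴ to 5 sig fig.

Split into non-overlapping primitives; take the origin at the lower-left of the bounding box.
Web: 18 × 130, A = 2 340 mm², y = 65 mm, Ī = 3 295 500 mm⁴.
Top flange (beyond web): 52 × 24, A = 1 248 mm², y = 118 mm, Ī = 59 904 mm⁴.
Bottom flange (beyond web): 52 × 24, A = 1 248 mm², y = 12 mm, Ī = 59 904 mm⁴.
By symmetry the centroid is at mid-height, ȳ = 65 mm.
Transfer each piece to the centroidal x-axis using Ī + A·d² with d = y − 65:
  web: d = 0 mm → contributes +3 295 500 mm⁴
  top flange (beyond web): d = 53 mm → contributes +3 565 536 mm⁴
  bottom flange (beyond web): d = -53 mm → contributes +3 565 536 mm⁴
Total I = 10 426 572 mm⁴.
For the y-axis: x̄ = 27.06452 mm.
Repeating about the centroidal y-axis gives I_y = 2 105 096 mm⁴.
Polar second moment: J = I_x + I_y = 12 531 668 mm⁴.

J ≈ 1.2532 × 10⁷ mm⁴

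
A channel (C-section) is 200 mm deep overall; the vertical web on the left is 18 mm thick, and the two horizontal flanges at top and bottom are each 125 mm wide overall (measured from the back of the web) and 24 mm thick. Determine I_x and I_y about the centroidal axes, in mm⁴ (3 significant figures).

I_x ≈ 5.20 × 10⁷ mm⁴, I_y ≈ 1.33 × 10⁷ mm⁴

Split into non-overlapping primitives; take the origin at the lower-left of the bounding box.
Web: 18 × 200, A = 3 600 mm², y = 100 mm, Ī = 12 000 000 mm⁴.
Top flange (beyond web): 107 × 24, A = 2 568 mm², y = 188 mm, Ī = 123 264 mm⁴.
Bottom flange (beyond web): 107 × 24, A = 2 568 mm², y = 12 mm, Ī = 123 264 mm⁴.
By symmetry the centroid is at mid-height, ȳ = 100 mm.
Transfer each piece to the centroidal x-axis using Ī + A·d² with d = y − 100:
  web: d = 0 mm → contributes +12 000 000 mm⁴
  top flange (beyond web): d = 88 mm → contributes +20 009 856 mm⁴
  bottom flange (beyond web): d = -88 mm → contributes +20 009 856 mm⁴
Total I = 52 019 712 mm⁴.
For the y-axis: x̄ = 45.745 mm.
Repeating about the centroidal y-axis gives I_y = 13 264 886 mm⁴.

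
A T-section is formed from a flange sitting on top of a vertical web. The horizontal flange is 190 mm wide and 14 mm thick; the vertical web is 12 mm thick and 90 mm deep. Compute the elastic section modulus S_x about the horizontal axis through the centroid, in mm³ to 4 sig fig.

S_x ≈ 3.476 × 10⁴ mm³

Decompose the section into non-overlapping parts with the origin at the bottom-left of its bounding rectangle.
Flange: 190 × 14, A = 2 660 mm², y = 97 mm, Ī = 43446.7 mm⁴.
Web: 12 × 90, A = 1 080 mm², y = 45 mm, Ī = 729 000 mm⁴.
Centroid: ȳ = ΣA·y / ΣA = 81.984 mm.
Transfer each piece to the horizontal axis through the centroid using Ī + A·d² with d = y − 81.984:
  flange: d = 15.016 mm → contributes +643 228 mm⁴
  web: d = -36.984 mm → contributes +2 206 238 mm⁴
Total I = 2 849 466 mm⁴.
Extreme fibre distance c = 81.984 mm; S = I/c = 34756.4 mm³.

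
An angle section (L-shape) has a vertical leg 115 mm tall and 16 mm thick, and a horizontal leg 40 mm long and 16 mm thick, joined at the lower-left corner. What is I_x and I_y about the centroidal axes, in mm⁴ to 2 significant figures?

I_x ≈ 2.8 × 10⁶ mm⁴, I_y ≈ 1.8 × 10⁵ mm⁴

Treat the section as a set of non-overlapping primitives; coordinates are from the bounding-box lower-left.
Vertical leg: 16 × 115, A = 1 840 mm², y = 57.5 mm, Ī = 2 027 833 mm⁴.
Horizontal leg (remainder): 24 × 16, A = 384 mm², y = 8 mm, Ī = 8 192 mm⁴.
Centroid: ȳ = ΣA·y / ΣA = 48.95 mm.
Transfer each piece to the centroidal x-axis using Ī + A·d² with d = y − 48.95:
  vertical leg: d = 8.547 mm → contributes +2 162 240 mm⁴
  horizontal leg (remainder): d = -40.95 mm → contributes +652 224 mm⁴
Total I = 2 814 464 mm⁴.
For the y-axis: x̄ = 11.45 mm.
Repeating about the centroidal y-axis gives I_y = 184 764 mm⁴.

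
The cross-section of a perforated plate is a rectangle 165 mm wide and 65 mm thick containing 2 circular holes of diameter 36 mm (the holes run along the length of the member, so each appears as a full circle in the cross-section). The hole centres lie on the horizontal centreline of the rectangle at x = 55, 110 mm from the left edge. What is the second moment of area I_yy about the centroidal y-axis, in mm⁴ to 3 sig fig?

Break the section into simple shapes (no overlaps), measuring from the bottom-left corner of the bounding box.
Plate: 165 × 65, A = 10 725 mm², x = 82.5 mm, Ī = 24 332 344 mm⁴.
Hole 1 (subtracted): ⌀36, A = 1017.9 mm², x = 55 mm, Ī = 82 448 mm⁴.
Hole 2 (subtracted): ⌀36, A = 1017.9 mm², x = 110 mm, Ī = 82 448 mm⁴.
By symmetry the centroid is at mid-width, x̄ = 82.5 mm.
Transfer each piece to the centroidal y-axis using Ī + A·d² with d = x − 82.5:
  plate: d = 0 mm → contributes +24 332 344 mm⁴
  hole 1: d = -27.5 mm → contributes −852 217 mm⁴
  hole 2: d = 27.5 mm → contributes −852 217 mm⁴
Total I = 22 627 910 mm⁴.

I_yy ≈ 2.26 × 10⁷ mm⁴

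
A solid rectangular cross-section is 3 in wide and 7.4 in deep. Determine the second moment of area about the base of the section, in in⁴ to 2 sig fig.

The section: 3 × 7.4, A = 22.2 in², y = 3.7 in, Ī = 101.3 in⁴.
Transfer it to a horizontal axis along the bottom face using Ī + A·d² with d = y − 0:
  the section: d = 3.7 in → contributes +405.2 in⁴
Total I = 405.2 in⁴.

I_base ≈ 410 in⁴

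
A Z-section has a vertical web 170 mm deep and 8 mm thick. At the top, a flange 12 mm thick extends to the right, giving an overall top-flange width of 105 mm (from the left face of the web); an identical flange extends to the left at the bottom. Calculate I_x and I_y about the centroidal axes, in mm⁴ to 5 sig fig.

I_x ≈ 1.7832 × 10⁷ mm⁴, I_y ≈ 8.2491 × 10⁶ mm⁴

Split into non-overlapping primitives; take the origin at the lower-left of the bounding box.
Web: 8 × 170, A = 1 360 mm², y = 85 mm, Ī = 3 275 333 mm⁴.
Top flange (beyond web): 97 × 12, A = 1 164 mm², y = 164 mm, Ī = 13 968 mm⁴.
Bottom flange (beyond web): 97 × 12, A = 1 164 mm², y = 6 mm, Ī = 13 968 mm⁴.
Centroid: ȳ = ΣA·y / ΣA = 85 mm.
Transfer each piece to the centroidal x-axis using Ī + A·d² with d = y − 85:
  web: d = 0 mm → contributes +3 275 333 mm⁴
  top flange (beyond web): d = 79 mm → contributes +7 278 492 mm⁴
  bottom flange (beyond web): d = -79 mm → contributes +7 278 492 mm⁴
Total I = 17 832 317 mm⁴.
For the y-axis: x̄ = 101 mm.
Repeating about the centroidal y-axis gives I_y = 8 249 149 mm⁴.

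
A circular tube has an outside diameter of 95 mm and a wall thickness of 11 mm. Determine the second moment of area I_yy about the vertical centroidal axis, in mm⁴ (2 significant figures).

Split into non-overlapping primitives; take the origin at the lower-left of the bounding box.
Outer circle: ⌀95, A = 7 088 mm², x = 47.5 mm, Ī = 3 998 198 mm⁴.
Bore (subtracted): ⌀73, A = 4 185 mm², x = 47.5 mm, Ī = 1 393 995 mm⁴.
By symmetry the centroid is at mid-width, x̄ = 47.5 mm.
All pieces are centred on the vertical centroidal axis, so I = ΣĪ (holes subtracted) = 2 604 203 mm⁴.

I_yy ≈ 2.6 × 10⁶ mm⁴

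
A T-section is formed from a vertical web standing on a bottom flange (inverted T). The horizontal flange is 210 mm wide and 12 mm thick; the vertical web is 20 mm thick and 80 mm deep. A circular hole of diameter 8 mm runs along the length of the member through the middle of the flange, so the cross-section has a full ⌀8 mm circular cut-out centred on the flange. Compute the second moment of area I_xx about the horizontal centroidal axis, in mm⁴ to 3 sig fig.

Break the section into simple shapes (no overlaps), measuring from the bottom-left corner of the bounding box.
Flange: 210 × 12, A = 2 520 mm², y = 6 mm, Ī = 30 240 mm⁴.
Web: 20 × 80, A = 1 600 mm², y = 52 mm, Ī = 853 333 mm⁴.
Hole (subtracted): ⌀8, A = 50.265 mm², y = 6 mm, Ī = 201.06 mm⁴.
Centroid: ȳ = ΣA·y / ΣA = 24.085 mm.
Transfer each piece to the horizontal centroidal axis using Ī + A·d² with d = y − 24.085:
  flange: d = -18.085 mm → contributes +854 424 mm⁴
  web: d = 27.915 mm → contributes +2 100 154 mm⁴
  hole: d = -18.085 mm → contributes −16 641 mm⁴
Total I = 2 937 937 mm⁴.

I_xx ≈ 2.94 × 10⁶ mm⁴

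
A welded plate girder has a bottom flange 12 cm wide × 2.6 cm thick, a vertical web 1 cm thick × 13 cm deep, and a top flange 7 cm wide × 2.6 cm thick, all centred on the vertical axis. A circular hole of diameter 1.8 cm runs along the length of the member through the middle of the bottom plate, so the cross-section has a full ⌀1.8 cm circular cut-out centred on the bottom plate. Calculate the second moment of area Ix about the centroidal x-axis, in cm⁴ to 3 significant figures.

Ix ≈ 2950 cm⁴

Split into non-overlapping primitives; take the origin at the lower-left of the bounding box.
Bottom plate: 12 × 2.6, A = 31.2 cm², y = 1.3 cm, Ī = 17.576 cm⁴.
Web plate: 1 × 13, A = 13 cm², y = 9.1 cm, Ī = 183.08 cm⁴.
Top plate: 7 × 2.6, A = 18.2 cm², y = 16.9 cm, Ī = 10.253 cm⁴.
Hole (subtracted): ⌀1.8, A = 2.5447 cm², y = 1.3 cm, Ī = 0.5153 cm⁴.
Centroid: ȳ = ΣA·y / ΣA = 7.7375 cm.
Transfer each piece to the centroidal x-axis using Ī + A·d² with d = y − 7.7375:
  bottom plate: d = -6.4375 cm → contributes +1310.6 cm⁴
  web plate: d = 1.3625 cm → contributes +207.22 cm⁴
  top plate: d = 9.1625 cm → contributes +1538.2 cm⁴
  hole: d = -6.4375 cm → contributes −105.97 cm⁴
Total I = 2 950 cm⁴.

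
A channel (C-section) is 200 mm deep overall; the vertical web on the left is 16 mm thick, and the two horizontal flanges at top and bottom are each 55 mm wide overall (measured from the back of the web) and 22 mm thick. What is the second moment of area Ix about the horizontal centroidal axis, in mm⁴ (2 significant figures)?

Treat the section as a set of non-overlapping primitives; coordinates are from the bounding-box lower-left.
Web: 16 × 200, A = 3 200 mm², y = 100 mm, Ī = 10 666 667 mm⁴.
Top flange (beyond web): 39 × 22, A = 858 mm², y = 189 mm, Ī = 34 606 mm⁴.
Bottom flange (beyond web): 39 × 22, A = 858 mm², y = 11 mm, Ī = 34 606 mm⁴.
By symmetry the centroid is at mid-height, ȳ = 100 mm.
Transfer each piece to the horizontal centroidal axis using Ī + A·d² with d = y − 100:
  web: d = 0 mm → contributes +10 666 667 mm⁴
  top flange (beyond web): d = 89 mm → contributes +6 830 824 mm⁴
  bottom flange (beyond web): d = -89 mm → contributes +6 830 824 mm⁴
Total I = 24 328 315 mm⁴.

Ix ≈ 2.4 × 10⁷ mm⁴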